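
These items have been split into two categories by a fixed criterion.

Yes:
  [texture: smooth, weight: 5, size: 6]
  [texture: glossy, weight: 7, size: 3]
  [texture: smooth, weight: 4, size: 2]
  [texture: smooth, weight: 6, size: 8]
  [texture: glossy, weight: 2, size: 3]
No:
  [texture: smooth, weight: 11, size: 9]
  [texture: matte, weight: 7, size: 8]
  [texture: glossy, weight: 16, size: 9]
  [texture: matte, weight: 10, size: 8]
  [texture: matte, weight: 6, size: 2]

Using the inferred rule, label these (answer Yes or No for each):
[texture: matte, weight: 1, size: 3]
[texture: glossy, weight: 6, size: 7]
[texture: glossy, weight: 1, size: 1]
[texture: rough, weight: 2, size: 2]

No, Yes, Yes, Yes

The rule appears to be: texture is not matte AND size ≤ 8.
No: [texture: matte, weight: 1, size: 3], since texture is matte, size = 3.
Yes: [texture: glossy, weight: 6, size: 7], since texture is glossy, size = 7.
Yes: [texture: glossy, weight: 1, size: 1], since texture is glossy, size = 1.
Yes: [texture: rough, weight: 2, size: 2], since texture is rough, size = 2.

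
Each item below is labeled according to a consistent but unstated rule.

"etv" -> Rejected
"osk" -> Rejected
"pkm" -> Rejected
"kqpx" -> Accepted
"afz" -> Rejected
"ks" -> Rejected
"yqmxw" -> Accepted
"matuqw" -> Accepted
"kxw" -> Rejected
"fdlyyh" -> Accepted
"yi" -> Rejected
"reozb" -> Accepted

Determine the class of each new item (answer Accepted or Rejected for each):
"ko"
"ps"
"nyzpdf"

Rejected, Rejected, Accepted

One predicate separates the groups cleanly: length ≥ 4.
"ko": length 2, does not pass → Rejected.
"ps": length 2, does not pass → Rejected.
"nyzpdf": length 6, fits → Accepted.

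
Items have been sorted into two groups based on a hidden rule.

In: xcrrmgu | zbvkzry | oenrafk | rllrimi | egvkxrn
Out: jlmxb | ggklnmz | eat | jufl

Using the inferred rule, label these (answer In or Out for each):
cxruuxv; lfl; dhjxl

In, Out, Out

'In' ⟺ contains 'r'.
cxruuxv → has 'r' → In.
lfl → no 'r' → Out.
dhjxl → no 'r' → Out.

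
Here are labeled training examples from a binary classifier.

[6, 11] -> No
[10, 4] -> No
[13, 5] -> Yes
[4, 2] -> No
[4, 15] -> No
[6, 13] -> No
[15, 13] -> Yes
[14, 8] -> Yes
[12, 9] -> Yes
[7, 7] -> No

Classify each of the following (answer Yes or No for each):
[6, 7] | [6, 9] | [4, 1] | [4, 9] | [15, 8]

No, No, No, No, Yes

Rule: first ≥ 11. This holds for each 'Yes' example and fails for each 'No' one.
[6, 7]: first 6 — fails the rule, so No.
[6, 9]: first 6 — fails the rule, so No.
[4, 1]: first 4 — fails the rule, so No.
[4, 9]: first 4 — fails the rule, so No.
[15, 8]: first 15 — satisfies this, so Yes.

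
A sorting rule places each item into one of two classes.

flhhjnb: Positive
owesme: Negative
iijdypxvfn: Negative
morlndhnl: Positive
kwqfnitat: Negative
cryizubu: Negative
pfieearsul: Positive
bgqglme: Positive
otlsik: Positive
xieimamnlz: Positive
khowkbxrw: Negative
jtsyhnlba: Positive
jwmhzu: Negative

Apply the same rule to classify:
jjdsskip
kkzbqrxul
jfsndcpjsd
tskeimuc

Negative, Positive, Negative, Negative

The common property of the 'Positive' items is: contains 'l'. No 'Negative' item has it.
jjdsskip: Negative (no 'l').
kkzbqrxul: Positive (has 'l').
jfsndcpjsd: Negative (no 'l').
tskeimuc: Negative (no 'l').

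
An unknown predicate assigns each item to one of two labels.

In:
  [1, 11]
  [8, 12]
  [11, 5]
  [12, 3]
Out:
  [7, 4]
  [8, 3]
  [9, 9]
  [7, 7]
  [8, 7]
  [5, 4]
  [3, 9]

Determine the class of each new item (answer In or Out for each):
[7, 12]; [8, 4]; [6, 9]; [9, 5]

In, Out, Out, Out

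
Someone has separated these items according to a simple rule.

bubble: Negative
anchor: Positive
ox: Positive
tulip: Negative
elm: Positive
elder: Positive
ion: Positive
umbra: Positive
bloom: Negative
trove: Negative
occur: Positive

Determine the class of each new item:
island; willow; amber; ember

Positive, Negative, Positive, Positive

'Positive' ⟺ starts with a vowel.
island → starts with 'i' → Positive.
willow → starts with 'w' → Negative.
amber → starts with 'a' → Positive.
ember → starts with 'e' → Positive.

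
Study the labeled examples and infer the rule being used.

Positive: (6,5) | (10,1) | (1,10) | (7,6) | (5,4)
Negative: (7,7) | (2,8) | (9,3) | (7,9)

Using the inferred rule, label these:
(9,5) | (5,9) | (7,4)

Negative, Negative, Positive

The distinguishing property — sum is odd — holds for all the 'Positive' cases and none of the 'Negative' cases.
(9,5): 9+5 = 14 — doesn't qualify, so Negative.
(5,9): 5+9 = 14 — doesn't qualify, so Negative.
(7,4): 7+4 = 11 — fits, so Positive.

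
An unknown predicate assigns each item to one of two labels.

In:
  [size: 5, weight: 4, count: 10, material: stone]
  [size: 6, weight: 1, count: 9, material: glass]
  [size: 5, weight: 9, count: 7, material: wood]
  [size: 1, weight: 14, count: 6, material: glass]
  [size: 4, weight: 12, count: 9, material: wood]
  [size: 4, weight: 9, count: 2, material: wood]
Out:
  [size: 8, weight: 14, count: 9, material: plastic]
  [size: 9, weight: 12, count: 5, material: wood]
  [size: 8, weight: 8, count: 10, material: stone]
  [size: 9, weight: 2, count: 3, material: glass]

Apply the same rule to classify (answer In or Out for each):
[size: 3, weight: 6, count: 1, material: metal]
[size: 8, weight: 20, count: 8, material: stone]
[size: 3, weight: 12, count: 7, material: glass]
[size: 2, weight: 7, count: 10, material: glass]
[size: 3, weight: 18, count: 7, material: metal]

One predicate separates the groups cleanly: size ≤ 6.
[size: 3, weight: 6, count: 1, material: metal] → size = 3 → In.
[size: 8, weight: 20, count: 8, material: stone] → size = 8 → Out.
[size: 3, weight: 12, count: 7, material: glass] → size = 3 → In.
[size: 2, weight: 7, count: 10, material: glass] → size = 2 → In.
[size: 3, weight: 18, count: 7, material: metal] → size = 3 → In.

In, Out, In, In, In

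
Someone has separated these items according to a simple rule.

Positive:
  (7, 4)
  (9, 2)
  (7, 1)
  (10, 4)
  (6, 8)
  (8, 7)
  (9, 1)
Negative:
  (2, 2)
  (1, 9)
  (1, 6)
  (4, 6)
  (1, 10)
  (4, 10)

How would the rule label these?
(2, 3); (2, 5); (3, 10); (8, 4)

Negative, Negative, Negative, Positive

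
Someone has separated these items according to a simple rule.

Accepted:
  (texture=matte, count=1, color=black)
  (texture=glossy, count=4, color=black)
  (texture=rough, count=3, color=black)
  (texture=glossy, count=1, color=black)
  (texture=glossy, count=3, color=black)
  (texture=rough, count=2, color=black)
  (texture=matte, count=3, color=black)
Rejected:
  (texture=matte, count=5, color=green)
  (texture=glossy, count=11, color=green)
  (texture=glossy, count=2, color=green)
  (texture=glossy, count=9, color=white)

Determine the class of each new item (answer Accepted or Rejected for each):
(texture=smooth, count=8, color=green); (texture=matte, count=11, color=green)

Rule: color is black. This holds for each 'Accepted' example and fails for each 'Rejected' one.

Rejected, Rejected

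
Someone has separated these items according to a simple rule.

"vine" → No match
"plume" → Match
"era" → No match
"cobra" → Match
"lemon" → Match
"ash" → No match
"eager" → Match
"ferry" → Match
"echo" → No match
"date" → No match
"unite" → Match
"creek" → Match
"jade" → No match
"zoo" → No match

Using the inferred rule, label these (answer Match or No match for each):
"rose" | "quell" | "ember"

Every 'Match' example satisfies: length 5. None of the 'No match' examples do.

No match, Match, Match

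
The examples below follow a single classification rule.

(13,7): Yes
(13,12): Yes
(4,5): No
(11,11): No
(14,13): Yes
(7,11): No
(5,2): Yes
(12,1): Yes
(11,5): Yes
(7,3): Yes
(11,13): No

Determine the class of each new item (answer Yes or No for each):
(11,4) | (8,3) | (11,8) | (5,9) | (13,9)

Yes, Yes, Yes, No, Yes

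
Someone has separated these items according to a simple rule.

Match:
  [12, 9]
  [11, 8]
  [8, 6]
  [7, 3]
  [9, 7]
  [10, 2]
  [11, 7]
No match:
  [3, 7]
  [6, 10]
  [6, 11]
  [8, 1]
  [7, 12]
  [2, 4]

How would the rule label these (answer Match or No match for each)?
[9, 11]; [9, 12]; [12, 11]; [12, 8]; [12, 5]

The distinguishing property — first > second AND sum ≥ 10 — holds for all the 'Match' cases and none of the 'No match' cases.
[9, 11]: 9 < 11, 9+11 = 20 — lacks this property, so No match.
[9, 12]: 9 < 12, 9+12 = 21 — lacks this property, so No match.
[12, 11]: 12 > 11, 12+11 = 23 — matches, so Match.
[12, 8]: 12 > 8, 12+8 = 20 — matches, so Match.
[12, 5]: 12 > 5, 12+5 = 17 — matches, so Match.

No match, No match, Match, Match, Match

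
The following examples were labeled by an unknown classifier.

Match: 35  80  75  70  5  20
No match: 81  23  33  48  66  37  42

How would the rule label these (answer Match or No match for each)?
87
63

No match, No match

The simplest hypothesis consistent with all the labels is: multiple of 5.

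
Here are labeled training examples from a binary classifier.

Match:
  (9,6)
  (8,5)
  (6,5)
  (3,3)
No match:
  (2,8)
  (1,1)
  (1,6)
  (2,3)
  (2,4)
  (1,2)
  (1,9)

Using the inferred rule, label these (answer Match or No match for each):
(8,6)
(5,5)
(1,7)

Match, Match, No match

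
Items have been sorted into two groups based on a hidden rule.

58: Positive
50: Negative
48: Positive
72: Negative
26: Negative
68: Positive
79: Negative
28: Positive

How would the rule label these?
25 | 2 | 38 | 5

Negative, Negative, Positive, Negative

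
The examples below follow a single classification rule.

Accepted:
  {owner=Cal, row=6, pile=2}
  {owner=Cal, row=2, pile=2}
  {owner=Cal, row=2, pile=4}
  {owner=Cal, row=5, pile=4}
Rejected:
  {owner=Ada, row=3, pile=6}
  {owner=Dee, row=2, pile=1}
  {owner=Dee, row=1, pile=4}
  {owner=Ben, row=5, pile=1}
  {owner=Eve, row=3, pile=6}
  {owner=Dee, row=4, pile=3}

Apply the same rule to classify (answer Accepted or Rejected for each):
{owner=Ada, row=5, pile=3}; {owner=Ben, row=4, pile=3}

Rejected, Rejected

Every 'Accepted' example satisfies: owner is Cal. None of the 'Rejected' examples do.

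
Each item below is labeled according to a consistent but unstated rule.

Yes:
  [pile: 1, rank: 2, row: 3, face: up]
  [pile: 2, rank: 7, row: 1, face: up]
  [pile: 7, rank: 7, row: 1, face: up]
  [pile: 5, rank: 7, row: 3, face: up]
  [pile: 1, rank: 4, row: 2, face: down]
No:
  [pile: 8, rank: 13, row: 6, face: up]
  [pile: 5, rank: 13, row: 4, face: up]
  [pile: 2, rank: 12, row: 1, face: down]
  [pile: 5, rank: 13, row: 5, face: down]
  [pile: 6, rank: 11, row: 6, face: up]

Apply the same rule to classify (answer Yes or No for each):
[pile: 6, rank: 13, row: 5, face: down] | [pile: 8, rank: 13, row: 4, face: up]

No, No

'Yes' ⟺ rank ≤ 7.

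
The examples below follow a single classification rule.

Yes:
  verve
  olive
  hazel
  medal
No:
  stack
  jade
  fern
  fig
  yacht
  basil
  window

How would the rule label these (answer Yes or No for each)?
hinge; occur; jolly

The classifier is using: odd length AND contains 'e'.
hinge: length 5, has 'e' — checks out, so Yes.
occur: length 5, no 'e' — fails this test, so No.
jolly: length 5, no 'e' — fails this test, so No.

Yes, No, No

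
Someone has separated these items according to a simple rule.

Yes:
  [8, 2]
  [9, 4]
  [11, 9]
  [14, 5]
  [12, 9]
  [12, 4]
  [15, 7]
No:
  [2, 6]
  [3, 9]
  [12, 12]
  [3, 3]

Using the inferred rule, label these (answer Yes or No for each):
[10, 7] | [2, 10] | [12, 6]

Yes, No, Yes

A rule that fits every label: first > second — true of each 'Yes' example, false of each 'No' one.
Yes: [10, 7], since 10 > 7. No: [2, 10], since 2 < 10. Yes: [12, 6], since 12 > 6.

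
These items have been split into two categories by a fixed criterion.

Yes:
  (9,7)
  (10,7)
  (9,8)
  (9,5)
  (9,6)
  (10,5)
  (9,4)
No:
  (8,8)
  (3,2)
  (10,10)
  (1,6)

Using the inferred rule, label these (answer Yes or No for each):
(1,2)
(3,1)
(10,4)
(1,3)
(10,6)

The classifier is using: first > second AND sum ≥ 7.
(1,2): No (1 < 2, 1+2 = 3). (3,1): No (3 > 1, 3+1 = 4). (10,4): Yes (10 > 4, 10+4 = 14). (1,3): No (1 < 3, 1+3 = 4). (10,6): Yes (10 > 6, 10+6 = 16).

No, No, Yes, No, Yes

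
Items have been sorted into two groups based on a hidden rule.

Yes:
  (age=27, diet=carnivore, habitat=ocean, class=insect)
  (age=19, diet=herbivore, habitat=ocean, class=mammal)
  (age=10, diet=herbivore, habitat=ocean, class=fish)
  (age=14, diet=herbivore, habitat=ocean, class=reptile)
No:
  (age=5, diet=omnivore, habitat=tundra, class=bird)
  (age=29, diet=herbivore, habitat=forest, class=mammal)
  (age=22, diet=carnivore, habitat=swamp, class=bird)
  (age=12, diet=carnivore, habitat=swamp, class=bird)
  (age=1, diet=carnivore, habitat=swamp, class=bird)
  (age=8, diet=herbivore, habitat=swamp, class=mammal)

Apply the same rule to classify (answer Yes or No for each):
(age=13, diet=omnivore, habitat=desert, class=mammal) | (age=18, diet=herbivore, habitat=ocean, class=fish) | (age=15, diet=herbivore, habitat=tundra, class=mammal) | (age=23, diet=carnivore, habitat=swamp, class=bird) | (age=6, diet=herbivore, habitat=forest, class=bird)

No, Yes, No, No, No

The classifier is using: habitat is ocean.
(age=13, diet=omnivore, habitat=desert, class=mammal): habitat is desert, does not pass → No. (age=18, diet=herbivore, habitat=ocean, class=fish): habitat is ocean, satisfies this → Yes. (age=15, diet=herbivore, habitat=tundra, class=mammal): habitat is tundra, does not pass → No. (age=23, diet=carnivore, habitat=swamp, class=bird): habitat is swamp, does not pass → No. (age=6, diet=herbivore, habitat=forest, class=bird): habitat is forest, does not pass → No.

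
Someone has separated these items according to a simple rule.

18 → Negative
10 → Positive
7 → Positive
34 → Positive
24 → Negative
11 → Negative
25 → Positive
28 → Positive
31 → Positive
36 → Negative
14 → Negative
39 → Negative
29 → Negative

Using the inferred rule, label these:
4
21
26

Positive, Negative, Negative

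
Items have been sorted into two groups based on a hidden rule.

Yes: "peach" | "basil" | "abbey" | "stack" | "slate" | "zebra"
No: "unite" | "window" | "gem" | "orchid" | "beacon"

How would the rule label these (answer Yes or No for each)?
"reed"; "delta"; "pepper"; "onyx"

The pattern is that an item is 'Yes' exactly when: odd length AND contains 'a'.
"reed" — length 4, no 'a', hence No.
"delta" — length 5, has 'a', hence Yes.
"pepper" — length 6, no 'a', hence No.
"onyx" — length 4, no 'a', hence No.

No, Yes, No, No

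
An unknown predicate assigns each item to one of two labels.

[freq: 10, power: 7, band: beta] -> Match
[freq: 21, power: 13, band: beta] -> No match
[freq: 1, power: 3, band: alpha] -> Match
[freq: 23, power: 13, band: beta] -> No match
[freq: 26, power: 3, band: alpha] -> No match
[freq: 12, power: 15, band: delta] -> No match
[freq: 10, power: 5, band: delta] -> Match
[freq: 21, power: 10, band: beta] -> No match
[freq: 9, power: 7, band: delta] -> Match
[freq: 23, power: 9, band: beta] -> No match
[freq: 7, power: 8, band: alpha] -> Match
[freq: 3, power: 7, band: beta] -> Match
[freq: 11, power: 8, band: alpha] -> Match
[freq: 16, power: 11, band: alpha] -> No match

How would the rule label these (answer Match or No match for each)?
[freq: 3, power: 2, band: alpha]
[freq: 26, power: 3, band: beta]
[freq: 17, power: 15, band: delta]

Match, No match, No match

The rule appears to be: freq ≤ 11.
[freq: 3, power: 2, band: alpha]: freq = 3 — meets the rule, so Match.
[freq: 26, power: 3, band: beta]: freq = 26 — does not pass, so No match.
[freq: 17, power: 15, band: delta]: freq = 17 — does not pass, so No match.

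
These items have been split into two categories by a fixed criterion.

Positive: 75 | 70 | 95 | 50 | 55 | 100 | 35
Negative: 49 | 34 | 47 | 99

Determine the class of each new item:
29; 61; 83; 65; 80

Negative, Negative, Negative, Positive, Positive

Looking at the examples, the only property every 'Positive' case has and every 'Negative' case lacks is: multiple of 5.
29: 29 = 5·5 + 4 — lacks this property, so Negative. 61: 61 = 5·12 + 1 — lacks this property, so Negative. 83: 83 = 5·16 + 3 — lacks this property, so Negative. 65: 65 = 5·13 — fits, so Positive. 80: 80 = 5·16 — fits, so Positive.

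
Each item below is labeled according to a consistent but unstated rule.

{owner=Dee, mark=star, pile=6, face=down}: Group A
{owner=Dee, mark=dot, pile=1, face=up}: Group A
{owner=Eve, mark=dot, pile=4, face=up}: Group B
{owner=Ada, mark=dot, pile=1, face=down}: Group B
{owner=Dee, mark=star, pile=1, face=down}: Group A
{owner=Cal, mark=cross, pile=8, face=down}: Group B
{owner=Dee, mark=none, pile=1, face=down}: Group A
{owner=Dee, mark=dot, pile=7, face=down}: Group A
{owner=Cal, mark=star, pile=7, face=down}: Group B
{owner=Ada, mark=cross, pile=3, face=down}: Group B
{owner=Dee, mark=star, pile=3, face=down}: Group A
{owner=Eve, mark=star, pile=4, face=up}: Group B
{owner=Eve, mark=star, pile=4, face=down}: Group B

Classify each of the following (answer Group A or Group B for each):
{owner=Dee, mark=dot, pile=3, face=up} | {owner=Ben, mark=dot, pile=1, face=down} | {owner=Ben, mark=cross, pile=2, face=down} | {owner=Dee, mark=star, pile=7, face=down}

Group A, Group B, Group B, Group A

Every 'Group A' example satisfies: owner is Dee. None of the 'Group B' examples do.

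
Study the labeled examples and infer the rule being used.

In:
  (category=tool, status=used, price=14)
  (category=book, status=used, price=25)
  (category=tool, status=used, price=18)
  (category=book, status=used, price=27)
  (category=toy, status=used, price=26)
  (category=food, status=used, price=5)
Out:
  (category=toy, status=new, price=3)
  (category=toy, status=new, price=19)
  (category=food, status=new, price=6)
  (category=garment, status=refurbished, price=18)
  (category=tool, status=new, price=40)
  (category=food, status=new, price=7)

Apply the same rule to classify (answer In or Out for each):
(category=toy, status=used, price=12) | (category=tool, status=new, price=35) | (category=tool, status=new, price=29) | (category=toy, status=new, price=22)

In, Out, Out, Out

Comparing the two groups points to one rule — status is used.
(category=toy, status=used, price=12): status is used — satisfies this, so In. (category=tool, status=new, price=35): status is new — fails the rule, so Out. (category=tool, status=new, price=29): status is new — fails the rule, so Out. (category=toy, status=new, price=22): status is new — fails the rule, so Out.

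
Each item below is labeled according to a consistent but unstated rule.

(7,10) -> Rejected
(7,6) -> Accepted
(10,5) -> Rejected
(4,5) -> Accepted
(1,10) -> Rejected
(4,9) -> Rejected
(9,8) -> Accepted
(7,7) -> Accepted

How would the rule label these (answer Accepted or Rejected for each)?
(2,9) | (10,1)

Rejected, Rejected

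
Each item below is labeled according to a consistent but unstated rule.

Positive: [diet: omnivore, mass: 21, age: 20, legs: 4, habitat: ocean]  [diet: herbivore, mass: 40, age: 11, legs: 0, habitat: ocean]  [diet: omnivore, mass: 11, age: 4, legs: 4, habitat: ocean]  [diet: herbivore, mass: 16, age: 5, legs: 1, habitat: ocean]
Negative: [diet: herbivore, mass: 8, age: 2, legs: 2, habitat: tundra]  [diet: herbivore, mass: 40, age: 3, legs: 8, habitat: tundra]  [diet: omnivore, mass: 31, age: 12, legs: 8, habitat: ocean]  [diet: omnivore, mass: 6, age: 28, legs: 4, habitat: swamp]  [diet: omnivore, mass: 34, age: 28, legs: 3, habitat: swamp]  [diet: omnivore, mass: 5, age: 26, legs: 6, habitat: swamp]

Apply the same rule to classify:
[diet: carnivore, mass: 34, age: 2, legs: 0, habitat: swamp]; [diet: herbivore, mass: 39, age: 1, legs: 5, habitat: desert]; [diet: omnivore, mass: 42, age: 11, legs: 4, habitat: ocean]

Negative, Negative, Positive

'Positive' ⟺ habitat is ocean AND legs ≤ 4.
[diet: carnivore, mass: 34, age: 2, legs: 0, habitat: swamp] — habitat is swamp, legs = 0, hence Negative.
[diet: herbivore, mass: 39, age: 1, legs: 5, habitat: desert] — habitat is desert, legs = 5, hence Negative.
[diet: omnivore, mass: 42, age: 11, legs: 4, habitat: ocean] — habitat is ocean, legs = 4, hence Positive.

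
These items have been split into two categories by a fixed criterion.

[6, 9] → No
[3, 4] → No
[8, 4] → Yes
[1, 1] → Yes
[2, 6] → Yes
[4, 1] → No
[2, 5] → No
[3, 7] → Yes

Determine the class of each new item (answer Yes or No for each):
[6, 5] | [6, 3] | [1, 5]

'Yes' ⟺ sum is even.

No, No, Yes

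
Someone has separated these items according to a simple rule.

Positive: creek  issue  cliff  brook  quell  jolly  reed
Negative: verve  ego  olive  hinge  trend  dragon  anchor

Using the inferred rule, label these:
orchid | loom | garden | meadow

The common property of the 'Positive' items is: has a double letter. No 'Negative' item has it.
orchid → no doubled letter → Negative.
loom → 'oo' doubled → Positive.
garden → no doubled letter → Negative.
meadow → no doubled letter → Negative.

Negative, Positive, Negative, Negative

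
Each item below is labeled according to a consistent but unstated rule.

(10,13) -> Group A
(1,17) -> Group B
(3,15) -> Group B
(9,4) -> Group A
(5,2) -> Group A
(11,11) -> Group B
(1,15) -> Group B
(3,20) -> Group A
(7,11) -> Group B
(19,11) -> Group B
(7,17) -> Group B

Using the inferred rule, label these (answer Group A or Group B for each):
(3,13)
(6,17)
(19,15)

Rule: sum is odd. This holds for each 'Group A' example and fails for each 'Group B' one.
(3,13) → 3+13 = 16 → Group B. (6,17) → 6+17 = 23 → Group A. (19,15) → 19+15 = 34 → Group B.

Group B, Group A, Group B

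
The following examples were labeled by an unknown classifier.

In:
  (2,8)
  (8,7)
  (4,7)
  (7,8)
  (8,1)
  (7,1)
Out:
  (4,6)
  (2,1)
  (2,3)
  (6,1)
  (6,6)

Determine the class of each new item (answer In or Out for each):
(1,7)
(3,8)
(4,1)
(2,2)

In, In, Out, Out

'In' ⟺ max ≥ 7.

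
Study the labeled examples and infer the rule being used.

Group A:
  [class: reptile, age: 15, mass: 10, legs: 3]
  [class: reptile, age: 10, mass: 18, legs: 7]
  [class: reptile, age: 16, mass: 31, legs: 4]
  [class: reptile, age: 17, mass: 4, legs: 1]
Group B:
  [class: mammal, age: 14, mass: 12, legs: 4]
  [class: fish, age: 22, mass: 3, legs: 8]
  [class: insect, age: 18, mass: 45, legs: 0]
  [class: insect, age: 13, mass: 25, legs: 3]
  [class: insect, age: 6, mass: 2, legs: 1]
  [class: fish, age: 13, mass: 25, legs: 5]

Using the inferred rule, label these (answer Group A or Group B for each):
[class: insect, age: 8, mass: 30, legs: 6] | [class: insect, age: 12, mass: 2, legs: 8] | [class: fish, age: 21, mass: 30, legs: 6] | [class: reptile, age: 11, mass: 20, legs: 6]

Comparing the two groups points to one rule — class is reptile.
[class: insect, age: 8, mass: 30, legs: 6] → class is insect → Group B.
[class: insect, age: 12, mass: 2, legs: 8] → class is insect → Group B.
[class: fish, age: 21, mass: 30, legs: 6] → class is fish → Group B.
[class: reptile, age: 11, mass: 20, legs: 6] → class is reptile → Group A.

Group B, Group B, Group B, Group A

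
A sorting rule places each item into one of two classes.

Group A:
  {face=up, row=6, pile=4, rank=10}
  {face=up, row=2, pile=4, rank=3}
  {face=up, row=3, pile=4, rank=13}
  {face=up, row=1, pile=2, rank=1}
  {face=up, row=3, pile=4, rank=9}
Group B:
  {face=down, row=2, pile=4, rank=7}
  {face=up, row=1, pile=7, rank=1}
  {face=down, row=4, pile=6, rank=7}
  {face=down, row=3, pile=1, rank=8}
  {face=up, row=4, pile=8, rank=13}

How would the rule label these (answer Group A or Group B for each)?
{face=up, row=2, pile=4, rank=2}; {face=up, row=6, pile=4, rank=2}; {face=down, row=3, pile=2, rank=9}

Every 'Group A' example satisfies: face is up AND pile ≤ 4. None of the 'Group B' examples do.

Group A, Group A, Group B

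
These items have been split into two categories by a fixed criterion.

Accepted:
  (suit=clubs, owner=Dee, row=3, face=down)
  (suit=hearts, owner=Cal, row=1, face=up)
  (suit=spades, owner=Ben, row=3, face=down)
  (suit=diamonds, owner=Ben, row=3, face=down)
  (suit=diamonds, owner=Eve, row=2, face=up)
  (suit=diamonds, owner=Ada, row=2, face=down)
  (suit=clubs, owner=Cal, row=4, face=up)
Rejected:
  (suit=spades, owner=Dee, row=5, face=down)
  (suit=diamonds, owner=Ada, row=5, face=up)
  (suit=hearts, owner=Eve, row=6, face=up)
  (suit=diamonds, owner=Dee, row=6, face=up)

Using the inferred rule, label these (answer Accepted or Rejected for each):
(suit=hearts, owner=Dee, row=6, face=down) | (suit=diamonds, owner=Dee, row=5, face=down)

Rejected, Rejected

A rule that fits every label: row ≤ 4 — true of each 'Accepted' example, false of each 'Rejected' one.
(suit=hearts, owner=Dee, row=6, face=down): Rejected (row = 6). (suit=diamonds, owner=Dee, row=5, face=down): Rejected (row = 5).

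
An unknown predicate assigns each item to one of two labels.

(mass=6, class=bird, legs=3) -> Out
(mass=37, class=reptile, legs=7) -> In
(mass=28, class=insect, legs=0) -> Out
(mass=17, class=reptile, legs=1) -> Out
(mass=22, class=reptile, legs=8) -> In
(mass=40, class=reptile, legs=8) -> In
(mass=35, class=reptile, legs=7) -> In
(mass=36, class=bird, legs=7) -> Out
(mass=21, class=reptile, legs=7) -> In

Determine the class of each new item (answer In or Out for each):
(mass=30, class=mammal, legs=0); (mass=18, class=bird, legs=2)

One predicate separates the groups cleanly: class is reptile AND legs ≥ 3.
(mass=30, class=mammal, legs=0): class is mammal, legs = 0 — does not fit, so Out.
(mass=18, class=bird, legs=2): class is bird, legs = 2 — does not fit, so Out.

Out, Out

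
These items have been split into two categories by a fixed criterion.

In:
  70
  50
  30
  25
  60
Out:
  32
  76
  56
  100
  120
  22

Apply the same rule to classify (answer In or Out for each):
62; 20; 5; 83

Out, In, In, Out

'In' ⟺ multiple of 5 AND at most 70.
62 — 62 = 5·12 + 2, 62 ≤ 70, hence Out.
20 — 20 = 5·4, 20 ≤ 70, hence In.
5 — 5 = 5·1, 5 ≤ 70, hence In.
83 — 83 = 5·16 + 3, 83 > 70, hence Out.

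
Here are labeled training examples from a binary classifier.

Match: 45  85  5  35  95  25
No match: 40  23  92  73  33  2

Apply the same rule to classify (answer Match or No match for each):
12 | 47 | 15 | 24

Comparing the two groups points to one rule — ends in digit 5.

No match, No match, Match, No match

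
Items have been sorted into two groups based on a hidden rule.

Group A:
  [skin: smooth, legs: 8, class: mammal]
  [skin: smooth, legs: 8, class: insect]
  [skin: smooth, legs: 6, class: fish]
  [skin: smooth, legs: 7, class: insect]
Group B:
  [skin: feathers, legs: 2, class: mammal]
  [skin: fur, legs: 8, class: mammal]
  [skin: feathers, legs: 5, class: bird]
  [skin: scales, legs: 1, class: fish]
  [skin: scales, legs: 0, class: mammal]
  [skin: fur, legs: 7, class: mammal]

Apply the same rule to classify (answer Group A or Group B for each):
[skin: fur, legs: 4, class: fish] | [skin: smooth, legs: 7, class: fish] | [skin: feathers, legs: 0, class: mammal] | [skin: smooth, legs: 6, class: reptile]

Group B, Group A, Group B, Group A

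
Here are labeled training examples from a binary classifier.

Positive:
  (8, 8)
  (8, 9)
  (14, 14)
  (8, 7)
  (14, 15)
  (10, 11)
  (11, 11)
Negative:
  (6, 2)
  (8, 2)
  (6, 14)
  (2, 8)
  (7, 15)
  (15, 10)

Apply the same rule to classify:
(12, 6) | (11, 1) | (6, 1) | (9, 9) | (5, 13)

Negative, Negative, Negative, Positive, Negative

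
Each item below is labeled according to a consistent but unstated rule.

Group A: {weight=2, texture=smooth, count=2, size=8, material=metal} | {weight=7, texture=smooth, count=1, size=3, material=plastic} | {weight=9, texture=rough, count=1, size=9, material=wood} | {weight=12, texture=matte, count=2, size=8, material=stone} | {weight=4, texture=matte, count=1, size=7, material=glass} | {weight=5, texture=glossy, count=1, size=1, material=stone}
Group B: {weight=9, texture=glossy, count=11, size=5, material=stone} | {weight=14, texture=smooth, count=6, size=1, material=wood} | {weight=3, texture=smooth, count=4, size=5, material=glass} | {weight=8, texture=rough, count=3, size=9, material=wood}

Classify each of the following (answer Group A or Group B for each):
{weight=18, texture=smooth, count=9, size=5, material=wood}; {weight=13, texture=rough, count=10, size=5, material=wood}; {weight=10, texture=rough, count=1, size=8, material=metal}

Group B, Group B, Group A

All 'Group A' examples share one property — count ≤ 2 — and every 'Group B' example lacks it.
{weight=18, texture=smooth, count=9, size=5, material=wood}: count = 9, does not pass → Group B. {weight=13, texture=rough, count=10, size=5, material=wood}: count = 10, does not pass → Group B. {weight=10, texture=rough, count=1, size=8, material=metal}: count = 1, satisfies this → Group A.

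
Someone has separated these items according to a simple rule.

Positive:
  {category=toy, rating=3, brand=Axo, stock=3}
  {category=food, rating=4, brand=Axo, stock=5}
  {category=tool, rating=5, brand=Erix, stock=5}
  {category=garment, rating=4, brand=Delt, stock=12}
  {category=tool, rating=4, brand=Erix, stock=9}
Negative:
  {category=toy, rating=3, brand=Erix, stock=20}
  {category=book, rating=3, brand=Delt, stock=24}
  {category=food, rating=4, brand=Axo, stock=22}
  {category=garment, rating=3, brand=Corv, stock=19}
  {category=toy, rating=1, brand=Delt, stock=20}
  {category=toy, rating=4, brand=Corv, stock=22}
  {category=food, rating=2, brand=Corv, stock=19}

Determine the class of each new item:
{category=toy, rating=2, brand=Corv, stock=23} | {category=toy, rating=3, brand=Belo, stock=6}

Negative, Positive

The simplest hypothesis consistent with all the labels is: stock ≤ 12.
{category=toy, rating=2, brand=Corv, stock=23}: stock = 23 — fails the rule, so Negative. {category=toy, rating=3, brand=Belo, stock=6}: stock = 6 — qualifies, so Positive.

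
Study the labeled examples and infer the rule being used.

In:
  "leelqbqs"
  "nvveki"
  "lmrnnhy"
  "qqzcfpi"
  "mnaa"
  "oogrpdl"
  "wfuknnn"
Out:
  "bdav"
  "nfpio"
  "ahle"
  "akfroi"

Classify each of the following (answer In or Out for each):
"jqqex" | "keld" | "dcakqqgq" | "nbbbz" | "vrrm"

The common property of the 'In' items is: has a double letter. No 'Out' item has it.
"jqqex": 'qq' doubled, fits → In.
"keld": no doubled letter, fails the rule → Out.
"dcakqqgq": 'qq' doubled, fits → In.
"nbbbz": 'bb' doubled, fits → In.
"vrrm": 'rr' doubled, fits → In.

In, Out, In, In, In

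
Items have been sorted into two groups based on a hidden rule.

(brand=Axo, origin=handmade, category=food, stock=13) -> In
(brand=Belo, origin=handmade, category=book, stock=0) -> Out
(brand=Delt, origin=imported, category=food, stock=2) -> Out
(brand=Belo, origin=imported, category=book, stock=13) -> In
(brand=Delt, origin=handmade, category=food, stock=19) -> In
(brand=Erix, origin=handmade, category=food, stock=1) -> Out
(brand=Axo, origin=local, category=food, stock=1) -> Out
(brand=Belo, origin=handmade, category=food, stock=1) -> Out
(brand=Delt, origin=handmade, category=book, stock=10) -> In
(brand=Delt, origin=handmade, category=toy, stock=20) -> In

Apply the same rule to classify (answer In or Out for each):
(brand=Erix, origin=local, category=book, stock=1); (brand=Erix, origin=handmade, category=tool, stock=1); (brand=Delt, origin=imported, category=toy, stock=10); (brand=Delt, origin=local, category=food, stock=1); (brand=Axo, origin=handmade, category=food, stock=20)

Every 'In' example satisfies: stock ≥ 10. None of the 'Out' examples do.
(brand=Erix, origin=local, category=book, stock=1) → stock = 1 → Out. (brand=Erix, origin=handmade, category=tool, stock=1) → stock = 1 → Out. (brand=Delt, origin=imported, category=toy, stock=10) → stock = 10 → In. (brand=Delt, origin=local, category=food, stock=1) → stock = 1 → Out. (brand=Axo, origin=handmade, category=food, stock=20) → stock = 20 → In.

Out, Out, In, Out, In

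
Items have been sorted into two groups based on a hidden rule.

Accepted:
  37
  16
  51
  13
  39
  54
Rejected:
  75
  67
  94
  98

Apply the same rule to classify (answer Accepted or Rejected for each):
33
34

Accepted, Accepted

The pattern is that an item is 'Accepted' exactly when: at most 54.
Accepted: 33, since 33 ≤ 54. Accepted: 34, since 34 ≤ 54.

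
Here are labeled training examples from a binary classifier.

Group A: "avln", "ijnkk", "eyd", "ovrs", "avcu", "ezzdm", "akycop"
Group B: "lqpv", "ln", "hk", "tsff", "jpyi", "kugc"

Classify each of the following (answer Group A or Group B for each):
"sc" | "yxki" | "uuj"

Group B, Group B, Group A

One predicate separates the groups cleanly: starts with a vowel.
"sc" → starts with 's' → Group B. "yxki" → starts with 'y' → Group B. "uuj" → starts with 'u' → Group A.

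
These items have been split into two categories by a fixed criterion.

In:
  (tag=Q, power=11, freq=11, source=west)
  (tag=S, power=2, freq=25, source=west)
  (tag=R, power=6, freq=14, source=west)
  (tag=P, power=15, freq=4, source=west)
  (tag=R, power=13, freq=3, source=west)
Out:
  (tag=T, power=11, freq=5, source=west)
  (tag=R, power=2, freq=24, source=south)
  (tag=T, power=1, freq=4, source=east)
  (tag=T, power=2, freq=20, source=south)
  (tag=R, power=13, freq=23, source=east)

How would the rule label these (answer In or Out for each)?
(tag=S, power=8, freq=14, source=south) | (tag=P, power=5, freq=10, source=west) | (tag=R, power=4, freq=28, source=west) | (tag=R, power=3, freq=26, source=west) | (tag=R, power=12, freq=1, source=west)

The distinguishing property — source is west AND freq ≠ 5 — holds for all the 'In' cases and none of the 'Out' cases.
(tag=S, power=8, freq=14, source=south) → source is south, freq = 14 → Out. (tag=P, power=5, freq=10, source=west) → source is west, freq = 10 → In. (tag=R, power=4, freq=28, source=west) → source is west, freq = 28 → In. (tag=R, power=3, freq=26, source=west) → source is west, freq = 26 → In. (tag=R, power=12, freq=1, source=west) → source is west, freq = 1 → In.

Out, In, In, In, In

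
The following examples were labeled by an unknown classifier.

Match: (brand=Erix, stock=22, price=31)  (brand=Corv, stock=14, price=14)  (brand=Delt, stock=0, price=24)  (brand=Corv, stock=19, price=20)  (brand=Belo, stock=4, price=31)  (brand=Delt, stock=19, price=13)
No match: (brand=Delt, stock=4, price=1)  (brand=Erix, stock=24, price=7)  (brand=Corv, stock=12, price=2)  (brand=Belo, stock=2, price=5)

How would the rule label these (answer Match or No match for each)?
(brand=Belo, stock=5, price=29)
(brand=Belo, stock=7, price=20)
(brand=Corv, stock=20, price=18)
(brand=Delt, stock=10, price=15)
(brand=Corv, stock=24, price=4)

Match, Match, Match, Match, No match

One predicate separates the groups cleanly: price ≥ 13.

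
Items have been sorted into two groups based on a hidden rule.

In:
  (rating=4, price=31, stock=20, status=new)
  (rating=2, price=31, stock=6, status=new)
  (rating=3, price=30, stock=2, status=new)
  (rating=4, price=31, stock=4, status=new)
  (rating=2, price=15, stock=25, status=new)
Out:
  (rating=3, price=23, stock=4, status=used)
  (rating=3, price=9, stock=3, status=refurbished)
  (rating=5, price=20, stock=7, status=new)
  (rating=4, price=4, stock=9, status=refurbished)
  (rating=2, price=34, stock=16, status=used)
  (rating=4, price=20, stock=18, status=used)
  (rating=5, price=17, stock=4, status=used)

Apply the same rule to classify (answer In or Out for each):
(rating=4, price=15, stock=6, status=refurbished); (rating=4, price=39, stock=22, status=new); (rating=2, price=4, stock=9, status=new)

Out, In, In

Rule: status is new AND rating ≤ 4. This holds for each 'In' example and fails for each 'Out' one.
Out: (rating=4, price=15, stock=6, status=refurbished), since status is refurbished, rating = 4.
In: (rating=4, price=39, stock=22, status=new), since status is new, rating = 4.
In: (rating=2, price=4, stock=9, status=new), since status is new, rating = 2.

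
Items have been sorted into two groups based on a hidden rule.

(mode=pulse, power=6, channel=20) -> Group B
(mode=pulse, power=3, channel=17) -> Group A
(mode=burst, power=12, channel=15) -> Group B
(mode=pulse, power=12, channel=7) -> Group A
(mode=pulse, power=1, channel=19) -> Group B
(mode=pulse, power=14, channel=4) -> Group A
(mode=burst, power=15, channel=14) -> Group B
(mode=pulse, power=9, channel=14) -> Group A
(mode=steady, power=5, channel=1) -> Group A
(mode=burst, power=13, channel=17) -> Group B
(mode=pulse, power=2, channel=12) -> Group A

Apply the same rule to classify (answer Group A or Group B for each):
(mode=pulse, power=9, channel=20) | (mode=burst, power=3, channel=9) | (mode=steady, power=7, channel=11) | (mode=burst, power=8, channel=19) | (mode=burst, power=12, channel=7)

The distinguishing property — mode is not burst AND channel ≤ 17 — holds for all the 'Group A' cases and none of the 'Group B' cases.

Group B, Group B, Group A, Group B, Group B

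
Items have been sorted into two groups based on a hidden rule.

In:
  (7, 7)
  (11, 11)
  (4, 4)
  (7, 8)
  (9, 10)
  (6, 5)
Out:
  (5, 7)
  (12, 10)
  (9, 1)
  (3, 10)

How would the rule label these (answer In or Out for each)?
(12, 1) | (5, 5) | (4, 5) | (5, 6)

One predicate separates the groups cleanly: |first − second| ≤ 1.
(12, 1): |12−1| = 11 — doesn't qualify, so Out. (5, 5): |5−5| = 0 — qualifies, so In. (4, 5): |4−5| = 1 — qualifies, so In. (5, 6): |5−6| = 1 — qualifies, so In.

Out, In, In, In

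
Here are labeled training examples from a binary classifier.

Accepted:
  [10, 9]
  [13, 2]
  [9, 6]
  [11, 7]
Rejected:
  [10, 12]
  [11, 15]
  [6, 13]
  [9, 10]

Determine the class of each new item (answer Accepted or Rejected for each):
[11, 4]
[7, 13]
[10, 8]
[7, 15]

Accepted, Rejected, Accepted, Rejected

'Accepted' ⟺ first > second.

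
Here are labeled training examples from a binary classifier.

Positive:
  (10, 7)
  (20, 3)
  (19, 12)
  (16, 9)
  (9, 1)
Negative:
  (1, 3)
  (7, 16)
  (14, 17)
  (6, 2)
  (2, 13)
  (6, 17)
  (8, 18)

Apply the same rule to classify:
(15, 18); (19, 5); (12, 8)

The classifier is using: first > second AND sum ≥ 10.
Negative: (15, 18), since 15 < 18, 15+18 = 33.
Positive: (19, 5), since 19 > 5, 19+5 = 24.
Positive: (12, 8), since 12 > 8, 12+8 = 20.

Negative, Positive, Positive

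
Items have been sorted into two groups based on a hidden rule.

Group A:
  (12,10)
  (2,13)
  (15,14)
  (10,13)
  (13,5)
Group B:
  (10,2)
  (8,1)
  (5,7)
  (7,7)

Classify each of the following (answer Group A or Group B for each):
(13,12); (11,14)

Group A, Group A

The common property of the 'Group A' items is: sum ≥ 15. No 'Group B' item has it.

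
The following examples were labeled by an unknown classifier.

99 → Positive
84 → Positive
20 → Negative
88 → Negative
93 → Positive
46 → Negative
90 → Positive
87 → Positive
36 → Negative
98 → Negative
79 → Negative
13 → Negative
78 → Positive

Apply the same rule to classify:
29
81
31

The classifier is using: multiple of 3 AND at least 46.
29 → 29 = 3·9 + 2, 29 < 46 → Negative.
81 → 81 = 3·27, 81 ≥ 46 → Positive.
31 → 31 = 3·10 + 1, 31 < 46 → Negative.

Negative, Positive, Negative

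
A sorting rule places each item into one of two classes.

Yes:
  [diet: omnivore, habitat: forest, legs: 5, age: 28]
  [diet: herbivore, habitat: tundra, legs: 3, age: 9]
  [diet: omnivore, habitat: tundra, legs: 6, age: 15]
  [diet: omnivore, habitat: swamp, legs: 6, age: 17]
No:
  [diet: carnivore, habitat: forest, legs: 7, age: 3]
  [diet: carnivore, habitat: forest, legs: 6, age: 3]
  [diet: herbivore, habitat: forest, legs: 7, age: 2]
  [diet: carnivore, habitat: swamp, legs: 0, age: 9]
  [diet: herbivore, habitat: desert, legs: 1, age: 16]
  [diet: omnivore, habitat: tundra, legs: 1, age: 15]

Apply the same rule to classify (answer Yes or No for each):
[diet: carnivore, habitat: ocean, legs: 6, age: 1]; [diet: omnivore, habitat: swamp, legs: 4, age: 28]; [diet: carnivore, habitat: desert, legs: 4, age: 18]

The rule appears to be: age ≥ 9 AND legs ≥ 3.
No: [diet: carnivore, habitat: ocean, legs: 6, age: 1], since age = 1, legs = 6.
Yes: [diet: omnivore, habitat: swamp, legs: 4, age: 28], since age = 28, legs = 4.
Yes: [diet: carnivore, habitat: desert, legs: 4, age: 18], since age = 18, legs = 4.

No, Yes, Yes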